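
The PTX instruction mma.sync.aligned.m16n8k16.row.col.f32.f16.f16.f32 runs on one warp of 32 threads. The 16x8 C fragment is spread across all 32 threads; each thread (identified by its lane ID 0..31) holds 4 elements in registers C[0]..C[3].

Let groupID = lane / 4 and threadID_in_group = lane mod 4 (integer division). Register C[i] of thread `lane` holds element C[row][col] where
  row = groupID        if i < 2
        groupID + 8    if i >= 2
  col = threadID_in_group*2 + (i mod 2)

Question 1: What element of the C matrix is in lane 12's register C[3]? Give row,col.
11,1

L=12->gid=12>>2=3, tid=12&3=0
[3]->row 3+8=11  col 0·2+1=1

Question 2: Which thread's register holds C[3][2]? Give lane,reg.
r:3=>grp=3,rB=0  c:2=>tig=1,lo=0
L=3*4+1=13  i=0*2+0=0

13,0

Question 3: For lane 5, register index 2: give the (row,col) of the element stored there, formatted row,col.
lane 5: grp=1 (5/4), tig=1 (5%4)
i=2: r=1+8=9, c=1*2+0=2

9,2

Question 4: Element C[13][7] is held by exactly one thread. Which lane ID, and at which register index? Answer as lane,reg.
r=13→G=5,rhi=1  c=7→T=3,p=1
L=5*4+3=23  i=1*2+1=3

23,3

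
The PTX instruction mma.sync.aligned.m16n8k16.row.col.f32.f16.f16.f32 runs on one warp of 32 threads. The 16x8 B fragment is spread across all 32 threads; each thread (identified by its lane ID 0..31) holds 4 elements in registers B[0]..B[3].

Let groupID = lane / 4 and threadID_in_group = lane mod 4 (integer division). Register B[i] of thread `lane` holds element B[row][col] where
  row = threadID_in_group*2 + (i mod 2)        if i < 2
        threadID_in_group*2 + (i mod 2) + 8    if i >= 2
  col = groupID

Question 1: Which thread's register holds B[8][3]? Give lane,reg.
c: 3->gid=3  r: 8->r8=1,tid=0,i&1=0
L=3*4+0=12  i=1*2+0=2

12,2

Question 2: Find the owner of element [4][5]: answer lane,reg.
22,0

c=5⇒gr=5  r=4⇒Rb=0,th=2,odd=0
L=5*4+2=22  i=0*2+0=0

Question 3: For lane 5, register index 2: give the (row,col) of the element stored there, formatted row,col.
10,1

lane 5: gid=1 (5/4), tid=1 (5%4)
i=2: r=1*2+0+8=10, c=gid=1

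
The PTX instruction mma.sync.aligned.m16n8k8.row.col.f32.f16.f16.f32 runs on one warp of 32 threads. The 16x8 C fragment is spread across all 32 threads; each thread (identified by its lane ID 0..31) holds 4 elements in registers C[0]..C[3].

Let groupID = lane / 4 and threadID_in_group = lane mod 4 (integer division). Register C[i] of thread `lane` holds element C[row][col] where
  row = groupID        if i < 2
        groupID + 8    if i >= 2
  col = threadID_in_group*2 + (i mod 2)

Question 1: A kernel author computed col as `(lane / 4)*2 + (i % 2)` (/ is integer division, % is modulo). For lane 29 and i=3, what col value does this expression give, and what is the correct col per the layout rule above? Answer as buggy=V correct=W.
`(lane / 4)*2 + (i % 2)`[29,3]⇒15
L=29⇒gr=29>>2=7, th=29&3=1
[3]⇒row 7+8=15  col 1·2+1=3
col: 15 vs 3

buggy=15 correct=3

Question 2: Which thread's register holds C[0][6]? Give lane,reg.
3,0

r=0⇒gr=0,Rb=0  c=6⇒th=3,odd=0
L=0*4+3=3  i=0*2+0=0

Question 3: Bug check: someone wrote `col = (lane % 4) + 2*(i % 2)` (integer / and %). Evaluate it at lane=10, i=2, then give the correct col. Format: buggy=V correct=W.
buggy=2 correct=4

`(lane % 4) + 2*(i % 2)`[10,2]→2
lane 10: G=2 (10/4), T=2 (10%4)
i=2: r=2+8=10, c=2*2+0=4
col: 2 vs 4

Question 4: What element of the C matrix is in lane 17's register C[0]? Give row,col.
lane 17→17/4=4, 17 mod 4=1
i=0  r:4+0→4  c:2·1+0→2

4,2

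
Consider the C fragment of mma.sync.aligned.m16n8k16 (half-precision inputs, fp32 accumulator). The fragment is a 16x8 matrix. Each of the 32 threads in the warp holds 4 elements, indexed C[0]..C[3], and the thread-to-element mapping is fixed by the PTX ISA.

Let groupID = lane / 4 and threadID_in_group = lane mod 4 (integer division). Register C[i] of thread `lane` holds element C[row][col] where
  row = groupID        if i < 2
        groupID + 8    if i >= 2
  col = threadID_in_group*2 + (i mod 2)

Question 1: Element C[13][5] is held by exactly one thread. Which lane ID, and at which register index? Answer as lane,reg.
r:13=>grp=5,rB=1  c:5=>tig=2,lo=1
L=5*4+2=22  i=1*2+1=3

22,3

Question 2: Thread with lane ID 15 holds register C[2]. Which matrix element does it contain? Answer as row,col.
11,6

15: grp=3,tig=3
[2] (3+8,3*2+0) = (11,6)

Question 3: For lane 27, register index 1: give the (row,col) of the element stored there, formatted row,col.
6,7

lane 27->27/4=6, 27 mod 4=3
i=1  r:6+0->6  c:2·3+1->7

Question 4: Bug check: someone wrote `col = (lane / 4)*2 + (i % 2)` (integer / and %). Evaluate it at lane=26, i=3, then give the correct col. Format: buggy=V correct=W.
`(lane / 4)*2 + (i % 2)`[26,3]→13
26: G=6,T=2
[3] (6+8,2*2+1) = (14,5)
col: 13 vs 5

buggy=13 correct=5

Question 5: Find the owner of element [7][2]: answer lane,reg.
r=7⇒gr=7,Rb=0  c=2⇒th=1,odd=0
L=7*4+1=29  i=0*2+0=0

29,0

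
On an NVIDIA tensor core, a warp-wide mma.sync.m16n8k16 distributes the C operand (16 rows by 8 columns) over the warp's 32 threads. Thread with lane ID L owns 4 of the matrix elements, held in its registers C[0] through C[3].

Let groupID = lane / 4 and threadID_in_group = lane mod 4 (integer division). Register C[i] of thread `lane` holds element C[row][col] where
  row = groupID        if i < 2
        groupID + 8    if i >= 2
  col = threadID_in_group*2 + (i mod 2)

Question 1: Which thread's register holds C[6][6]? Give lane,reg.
27,0

r=6→G=6,rhi=0  c=6→T=3,p=0
L=6*4+3=27  i=0*2+0=0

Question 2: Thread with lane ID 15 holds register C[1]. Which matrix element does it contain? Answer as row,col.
3,7

lane 15: grp=3 (15/4), tig=3 (15%4)
i=1: r=3+0=3, c=3*2+1=7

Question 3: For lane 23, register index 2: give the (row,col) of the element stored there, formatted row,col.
L=23->gid=23>>2=5, tid=23&3=3
[2]->row 5+8=13  col 3·2+0=6

13,6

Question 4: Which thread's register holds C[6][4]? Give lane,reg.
r: 6->gid=6,r8=0  c: 4->tid=2,i&1=0
L=6*4+2=26  i=0*2+0=0

26,0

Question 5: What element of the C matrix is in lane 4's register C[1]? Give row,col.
lane 4: gr=1 (4/4), th=0 (4%4)
i=1: r=1+0=1, c=0*2+1=1

1,1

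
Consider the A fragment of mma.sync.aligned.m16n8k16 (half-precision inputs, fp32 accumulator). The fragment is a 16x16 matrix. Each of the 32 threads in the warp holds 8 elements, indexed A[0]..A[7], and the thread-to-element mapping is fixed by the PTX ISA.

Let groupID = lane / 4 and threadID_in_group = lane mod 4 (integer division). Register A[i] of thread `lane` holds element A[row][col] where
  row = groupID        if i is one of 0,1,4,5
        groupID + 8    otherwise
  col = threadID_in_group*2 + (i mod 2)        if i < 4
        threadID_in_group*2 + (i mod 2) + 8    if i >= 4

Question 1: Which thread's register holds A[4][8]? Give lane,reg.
16,4

r=4⇒gr=4,Rb=0  c=8⇒Cb=1,th=0,odd=0
L=4*4+0=16  i=1*4+0*2+0=4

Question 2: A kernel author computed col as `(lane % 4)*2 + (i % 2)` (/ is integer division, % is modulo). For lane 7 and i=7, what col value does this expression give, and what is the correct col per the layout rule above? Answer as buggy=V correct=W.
`(lane % 4)*2 + (i % 2)`[7,7]=>7
lane 7=>7/4=1, 7 mod 4=3
i=7  r:1+8=>9  c:2·3+1+8=>15
col: 7 vs 15

buggy=7 correct=15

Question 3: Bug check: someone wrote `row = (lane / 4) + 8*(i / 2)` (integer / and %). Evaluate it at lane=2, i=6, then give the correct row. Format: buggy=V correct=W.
buggy=24 correct=8

`(lane / 4) + 8*(i / 2)`[2,6]⇒24
2: gr=0,th=2
[6] (0+8,2*2+0+8) = (8,12)
row: 24 vs 8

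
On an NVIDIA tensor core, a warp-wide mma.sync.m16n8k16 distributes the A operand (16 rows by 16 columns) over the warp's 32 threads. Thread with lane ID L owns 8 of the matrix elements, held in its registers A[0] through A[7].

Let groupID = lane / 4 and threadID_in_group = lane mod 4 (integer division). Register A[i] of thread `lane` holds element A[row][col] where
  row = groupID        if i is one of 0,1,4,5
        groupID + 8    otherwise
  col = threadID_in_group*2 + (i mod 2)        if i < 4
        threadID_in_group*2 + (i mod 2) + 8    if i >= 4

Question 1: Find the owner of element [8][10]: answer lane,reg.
1,6

r=8⇒gr=0,Rb=1  c=10⇒Cb=1,th=1,odd=0
L=0*4+1=1  i=1*4+1*2+0=6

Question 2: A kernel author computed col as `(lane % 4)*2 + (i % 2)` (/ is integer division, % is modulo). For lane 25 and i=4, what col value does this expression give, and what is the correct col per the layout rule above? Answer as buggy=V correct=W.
`(lane % 4)*2 + (i % 2)`[25,4]->2
25: gid=6,tid=1
[4] (6+0,1*2+0+8) = (6,10)
col: 2 vs 10

buggy=2 correct=10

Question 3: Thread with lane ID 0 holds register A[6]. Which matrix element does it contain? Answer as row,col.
8,8

0: g=0,t=0
[6] (0+8,0*2+0+8) = (8,8)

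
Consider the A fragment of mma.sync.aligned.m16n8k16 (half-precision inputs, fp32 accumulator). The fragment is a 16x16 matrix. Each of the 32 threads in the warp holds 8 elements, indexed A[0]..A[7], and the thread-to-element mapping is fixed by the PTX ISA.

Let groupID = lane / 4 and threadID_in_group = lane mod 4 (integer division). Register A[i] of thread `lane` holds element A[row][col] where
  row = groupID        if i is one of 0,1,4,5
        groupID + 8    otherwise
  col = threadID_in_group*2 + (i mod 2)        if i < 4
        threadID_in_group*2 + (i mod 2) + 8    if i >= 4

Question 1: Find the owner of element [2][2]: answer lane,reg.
9,0

r=2->g=2,rb=0  c=2->cb=0,t=1,b0=0
L=2*4+1=9  i=0*4+0*2+0=0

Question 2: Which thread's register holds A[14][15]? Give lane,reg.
r=14->g=6,rb=1  c=15->cb=1,t=3,b0=1
L=6*4+3=27  i=1*4+1*2+1=7

27,7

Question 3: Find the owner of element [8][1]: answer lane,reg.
r=8→G=0,rhi=1  c=1→chi=0,T=0,p=1
L=0*4+0=0  i=0*4+1*2+1=3

0,3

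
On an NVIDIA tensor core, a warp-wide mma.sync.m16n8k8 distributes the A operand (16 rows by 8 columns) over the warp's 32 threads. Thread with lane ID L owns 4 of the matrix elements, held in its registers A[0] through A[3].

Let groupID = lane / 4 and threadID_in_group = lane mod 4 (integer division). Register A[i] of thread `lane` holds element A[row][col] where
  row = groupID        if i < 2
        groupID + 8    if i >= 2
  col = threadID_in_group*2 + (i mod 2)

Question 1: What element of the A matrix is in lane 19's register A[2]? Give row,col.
19: gid=4,tid=3
[2] (4+8,3*2+0) = (12,6)

12,6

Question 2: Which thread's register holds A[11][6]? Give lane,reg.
r=11→G=3,rhi=1  c=6→T=3,p=0
L=3*4+3=15  i=1*2+0=2

15,2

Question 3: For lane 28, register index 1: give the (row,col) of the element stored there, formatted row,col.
L=28->g=28>>2=7, t=28&3=0
[1]->row 7+0=7  col 0·2+1=1

7,1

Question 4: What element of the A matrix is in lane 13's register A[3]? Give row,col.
lane 13→13/4=3, 13 mod 4=1
i=3  r:3+8→11  c:2·1+1→3

11,3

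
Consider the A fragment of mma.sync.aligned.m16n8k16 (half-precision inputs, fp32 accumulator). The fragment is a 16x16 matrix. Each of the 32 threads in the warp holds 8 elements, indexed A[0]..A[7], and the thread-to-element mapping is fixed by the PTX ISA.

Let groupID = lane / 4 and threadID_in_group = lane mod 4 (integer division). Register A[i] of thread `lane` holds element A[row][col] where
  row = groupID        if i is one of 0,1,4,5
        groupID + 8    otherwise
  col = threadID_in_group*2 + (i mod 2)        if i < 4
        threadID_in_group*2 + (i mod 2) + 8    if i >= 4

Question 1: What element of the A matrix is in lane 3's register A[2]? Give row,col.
8,6

3: gr=0,th=3
[2] (0+8,3*2+0+0) = (8,6)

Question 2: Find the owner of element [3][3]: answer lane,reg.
r=3⇒gr=3,Rb=0  c=3⇒Cb=0,th=1,odd=1
L=3*4+1=13  i=0*4+0*2+1=1

13,1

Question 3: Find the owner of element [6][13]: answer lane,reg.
26,5

r=6→G=6,rhi=0  c=13→chi=1,T=2,p=1
L=6*4+2=26  i=1*4+0*2+1=5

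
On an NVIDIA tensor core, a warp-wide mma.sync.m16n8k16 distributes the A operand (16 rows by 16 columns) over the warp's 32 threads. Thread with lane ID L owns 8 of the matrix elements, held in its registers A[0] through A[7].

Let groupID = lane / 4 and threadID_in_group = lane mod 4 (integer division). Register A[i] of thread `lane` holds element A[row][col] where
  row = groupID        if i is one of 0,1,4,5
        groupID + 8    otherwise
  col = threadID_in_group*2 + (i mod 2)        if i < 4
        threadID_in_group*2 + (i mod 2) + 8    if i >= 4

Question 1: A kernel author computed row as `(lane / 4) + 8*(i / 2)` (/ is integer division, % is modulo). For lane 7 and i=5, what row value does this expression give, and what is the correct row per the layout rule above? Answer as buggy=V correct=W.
buggy=17 correct=1

`(lane / 4) + 8*(i / 2)`[7,5]=>17
L=7=>grp=7>>2=1, tig=7&3=3
[5]=>row 1+0=1  col 3·2+1+8=15
row: 17 vs 1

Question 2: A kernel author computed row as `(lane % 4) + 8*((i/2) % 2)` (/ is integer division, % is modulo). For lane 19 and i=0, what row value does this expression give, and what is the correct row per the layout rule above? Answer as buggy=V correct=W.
`(lane % 4) + 8*((i/2) % 2)`[19,0]->3
19: gid=4,tid=3
[0] (4+0,3*2+0+0) = (4,6)
row: 3 vs 4

buggy=3 correct=4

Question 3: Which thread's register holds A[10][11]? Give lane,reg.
9,7

r:10=>grp=2,rB=1  c:11=>cB=1,tig=1,lo=1
L=2*4+1=9  i=1*4+1*2+1=7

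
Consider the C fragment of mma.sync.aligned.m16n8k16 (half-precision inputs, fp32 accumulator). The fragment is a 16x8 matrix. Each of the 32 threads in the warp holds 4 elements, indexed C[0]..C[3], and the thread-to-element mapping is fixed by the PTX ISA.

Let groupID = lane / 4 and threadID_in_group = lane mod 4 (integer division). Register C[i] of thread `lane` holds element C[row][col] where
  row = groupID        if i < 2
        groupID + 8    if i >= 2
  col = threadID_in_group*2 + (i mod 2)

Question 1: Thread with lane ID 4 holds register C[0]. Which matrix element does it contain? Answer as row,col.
L=4->g=4>>2=1, t=4&3=0
[0]->row 1+0=1  col 0·2+0=0

1,0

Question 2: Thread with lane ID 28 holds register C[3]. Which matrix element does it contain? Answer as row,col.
15,1

lane 28->28/4=7, 28 mod 4=0
i=3  r:7+8->15  c:2·0+1->1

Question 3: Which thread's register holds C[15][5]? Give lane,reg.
30,3

r=15→G=7,rhi=1  c=5→T=2,p=1
L=7*4+2=30  i=1*2+1=3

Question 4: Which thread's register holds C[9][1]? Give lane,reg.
r=9⇒gr=1,Rb=1  c=1⇒th=0,odd=1
L=1*4+0=4  i=1*2+1=3

4,3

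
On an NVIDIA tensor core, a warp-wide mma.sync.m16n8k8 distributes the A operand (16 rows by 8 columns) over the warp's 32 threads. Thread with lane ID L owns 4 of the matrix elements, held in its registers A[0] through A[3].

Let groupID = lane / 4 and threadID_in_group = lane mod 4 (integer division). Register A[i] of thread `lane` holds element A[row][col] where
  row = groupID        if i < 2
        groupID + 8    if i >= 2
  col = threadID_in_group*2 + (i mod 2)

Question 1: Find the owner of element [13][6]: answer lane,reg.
23,2

r=13->g=5,rb=1  c=6->t=3,b0=0
L=5*4+3=23  i=1*2+0=2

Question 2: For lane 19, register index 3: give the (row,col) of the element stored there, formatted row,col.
19: grp=4,tig=3
[3] (4+8,3*2+1) = (12,7)

12,7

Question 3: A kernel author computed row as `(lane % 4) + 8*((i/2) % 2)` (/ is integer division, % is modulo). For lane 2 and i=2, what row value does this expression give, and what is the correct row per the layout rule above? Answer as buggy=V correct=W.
buggy=10 correct=8

`(lane % 4) + 8*((i/2) % 2)`[2,2]->10
lane 2->2/4=0, 2 mod 4=2
i=2  r:0+8->8  c:2·2+0->4
row: 10 vs 8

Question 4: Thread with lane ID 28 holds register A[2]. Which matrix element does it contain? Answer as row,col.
15,0

L=28⇒gr=28>>2=7, th=28&3=0
[2]⇒row 7+8=15  col 0·2+0=0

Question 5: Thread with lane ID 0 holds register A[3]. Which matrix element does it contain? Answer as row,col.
8,1

0: grp=0,tig=0
[3] (0+8,0*2+1) = (8,1)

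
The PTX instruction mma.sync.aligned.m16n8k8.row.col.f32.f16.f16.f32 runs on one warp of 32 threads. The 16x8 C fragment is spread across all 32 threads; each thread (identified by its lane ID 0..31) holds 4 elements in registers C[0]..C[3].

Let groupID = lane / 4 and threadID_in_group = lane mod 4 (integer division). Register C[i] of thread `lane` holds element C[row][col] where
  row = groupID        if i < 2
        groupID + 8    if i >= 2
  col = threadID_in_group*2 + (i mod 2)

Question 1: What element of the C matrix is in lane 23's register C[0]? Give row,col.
5,6

lane 23->23/4=5, 23 mod 4=3
i=0  r:5+0->5  c:2·3+0->6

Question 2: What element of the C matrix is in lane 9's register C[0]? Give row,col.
9: gr=2,th=1
[0] (2+0,1*2+0) = (2,2)

2,2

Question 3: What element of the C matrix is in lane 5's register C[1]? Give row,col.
1,3

5: grp=1,tig=1
[1] (1+0,1*2+1) = (1,3)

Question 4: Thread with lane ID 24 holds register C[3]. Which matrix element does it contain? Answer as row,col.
14,1

L=24->g=24>>2=6, t=24&3=0
[3]->row 6+8=14  col 0·2+1=1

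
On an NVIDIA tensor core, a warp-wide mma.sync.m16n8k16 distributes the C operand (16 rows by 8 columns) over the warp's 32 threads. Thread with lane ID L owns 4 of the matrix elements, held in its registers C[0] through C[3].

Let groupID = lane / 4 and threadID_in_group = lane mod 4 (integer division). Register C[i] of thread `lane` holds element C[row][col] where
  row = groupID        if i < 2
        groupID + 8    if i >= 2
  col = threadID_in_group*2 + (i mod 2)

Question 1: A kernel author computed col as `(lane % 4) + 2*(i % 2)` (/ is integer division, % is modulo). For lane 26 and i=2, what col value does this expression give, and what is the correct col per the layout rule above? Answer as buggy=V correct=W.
`(lane % 4) + 2*(i % 2)`[26,2]→2
L=26→G=26>>2=6, T=26&3=2
[2]→row 6+8=14  col 2·2+0=4
col: 2 vs 4

buggy=2 correct=4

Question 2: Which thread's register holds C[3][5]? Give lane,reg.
r:3=>grp=3,rB=0  c:5=>tig=2,lo=1
L=3*4+2=14  i=0*2+1=1

14,1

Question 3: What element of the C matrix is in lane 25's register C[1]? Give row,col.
lane 25: gid=6 (25/4), tid=1 (25%4)
i=1: r=6+0=6, c=1*2+1=3

6,3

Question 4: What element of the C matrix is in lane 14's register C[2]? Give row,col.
11,4

lane 14: G=3 (14/4), T=2 (14%4)
i=2: r=3+8=11, c=2*2+0=4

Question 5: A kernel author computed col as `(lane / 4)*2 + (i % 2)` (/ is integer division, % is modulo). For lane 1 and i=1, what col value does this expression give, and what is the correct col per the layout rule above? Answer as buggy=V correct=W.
`(lane / 4)*2 + (i % 2)`[1,1]→1
1: G=0,T=1
[1] (0+0,1*2+1) = (0,3)
col: 1 vs 3

buggy=1 correct=3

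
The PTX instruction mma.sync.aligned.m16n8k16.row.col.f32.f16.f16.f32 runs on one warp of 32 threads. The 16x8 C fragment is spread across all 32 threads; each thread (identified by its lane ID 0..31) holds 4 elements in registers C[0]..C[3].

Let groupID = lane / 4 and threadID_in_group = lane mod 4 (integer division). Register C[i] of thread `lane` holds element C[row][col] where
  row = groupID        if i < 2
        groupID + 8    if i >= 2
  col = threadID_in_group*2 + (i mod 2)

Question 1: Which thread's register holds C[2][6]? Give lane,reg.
11,0

r=2⇒gr=2,Rb=0  c=6⇒th=3,odd=0
L=2*4+3=11  i=0*2+0=0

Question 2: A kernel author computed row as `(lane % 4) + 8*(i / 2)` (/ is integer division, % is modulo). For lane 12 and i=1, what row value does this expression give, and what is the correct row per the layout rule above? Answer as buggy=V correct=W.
buggy=0 correct=3

`(lane % 4) + 8*(i / 2)`[12,1]=>0
L=12=>grp=12>>2=3, tig=12&3=0
[1]=>row 3+0=3  col 0·2+1=1
row: 0 vs 3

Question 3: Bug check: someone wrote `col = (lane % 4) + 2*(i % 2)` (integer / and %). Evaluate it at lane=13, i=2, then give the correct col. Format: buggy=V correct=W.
`(lane % 4) + 2*(i % 2)`[13,2]=>1
lane 13=>13/4=3, 13 mod 4=1
i=2  r:3+8=>11  c:2·1+0=>2
col: 1 vs 2

buggy=1 correct=2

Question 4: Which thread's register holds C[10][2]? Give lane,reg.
r=10⇒gr=2,Rb=1  c=2⇒th=1,odd=0
L=2*4+1=9  i=1*2+0=2

9,2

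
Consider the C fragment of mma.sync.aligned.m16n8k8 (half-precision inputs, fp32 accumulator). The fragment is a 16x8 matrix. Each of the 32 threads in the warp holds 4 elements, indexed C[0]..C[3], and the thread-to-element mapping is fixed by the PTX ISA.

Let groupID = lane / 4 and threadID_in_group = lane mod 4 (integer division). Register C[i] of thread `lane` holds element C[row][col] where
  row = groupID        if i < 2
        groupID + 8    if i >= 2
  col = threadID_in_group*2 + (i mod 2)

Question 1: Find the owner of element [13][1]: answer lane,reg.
20,3

r=13->g=5,rb=1  c=1->t=0,b0=1
L=5*4+0=20  i=1*2+1=3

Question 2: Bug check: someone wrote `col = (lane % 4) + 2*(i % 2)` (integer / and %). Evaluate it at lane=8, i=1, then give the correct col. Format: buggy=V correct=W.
`(lane % 4) + 2*(i % 2)`[8,1]->2
L=8->gid=8>>2=2, tid=8&3=0
[1]->row 2+0=2  col 0·2+1=1
col: 2 vs 1

buggy=2 correct=1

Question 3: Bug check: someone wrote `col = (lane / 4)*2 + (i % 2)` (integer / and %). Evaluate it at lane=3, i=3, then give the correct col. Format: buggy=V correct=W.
buggy=1 correct=7

`(lane / 4)*2 + (i % 2)`[3,3]→1
lane 3: G=0 (3/4), T=3 (3%4)
i=3: r=0+8=8, c=3*2+1=7
col: 1 vs 7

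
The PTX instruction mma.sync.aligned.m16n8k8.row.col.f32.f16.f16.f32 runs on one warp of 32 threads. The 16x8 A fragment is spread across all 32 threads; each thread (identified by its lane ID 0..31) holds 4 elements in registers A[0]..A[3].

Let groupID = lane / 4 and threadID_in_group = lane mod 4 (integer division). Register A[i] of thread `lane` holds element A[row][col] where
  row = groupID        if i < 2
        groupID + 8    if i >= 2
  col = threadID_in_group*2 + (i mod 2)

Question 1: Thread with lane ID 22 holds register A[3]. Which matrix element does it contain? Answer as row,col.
13,5

22: gid=5,tid=2
[3] (5+8,2*2+1) = (13,5)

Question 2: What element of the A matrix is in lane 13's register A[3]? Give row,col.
L=13→G=13>>2=3, T=13&3=1
[3]→row 3+8=11  col 1·2+1=3

11,3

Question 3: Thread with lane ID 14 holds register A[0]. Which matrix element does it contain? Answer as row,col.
14: gid=3,tid=2
[0] (3+0,2*2+0) = (3,4)

3,4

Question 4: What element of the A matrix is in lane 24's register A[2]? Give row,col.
14,0

lane 24->24/4=6, 24 mod 4=0
i=2  r:6+8->14  c:2·0+0->0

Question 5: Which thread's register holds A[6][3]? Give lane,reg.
r:6=>grp=6,rB=0  c:3=>tig=1,lo=1
L=6*4+1=25  i=0*2+1=1

25,1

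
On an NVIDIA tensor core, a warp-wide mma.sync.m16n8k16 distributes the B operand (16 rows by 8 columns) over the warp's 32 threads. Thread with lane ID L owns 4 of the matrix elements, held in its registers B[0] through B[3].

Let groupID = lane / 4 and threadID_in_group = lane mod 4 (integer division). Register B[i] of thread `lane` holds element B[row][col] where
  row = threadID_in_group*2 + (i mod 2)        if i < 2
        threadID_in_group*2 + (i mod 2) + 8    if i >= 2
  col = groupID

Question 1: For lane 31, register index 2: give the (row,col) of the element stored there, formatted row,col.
14,7

31: G=7,T=3
[2] (3*2+0+8,7) = (14,7)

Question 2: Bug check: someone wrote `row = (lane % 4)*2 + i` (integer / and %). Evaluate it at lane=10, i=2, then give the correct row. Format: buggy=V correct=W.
buggy=6 correct=12

`(lane % 4)*2 + i`[10,2]=>6
10: grp=2,tig=2
[2] (2*2+0+8,2) = (12,2)
row: 6 vs 12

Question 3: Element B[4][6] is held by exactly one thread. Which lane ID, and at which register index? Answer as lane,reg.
26,0

c=6⇒gr=6  r=4⇒Rb=0,th=2,odd=0
L=6*4+2=26  i=0*2+0=0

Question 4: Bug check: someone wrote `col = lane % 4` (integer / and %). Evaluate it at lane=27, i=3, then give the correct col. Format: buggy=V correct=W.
buggy=3 correct=6

`lane % 4`[27,3]->3
27: g=6,t=3
[3] (3*2+1+8,6) = (15,6)
col: 3 vs 6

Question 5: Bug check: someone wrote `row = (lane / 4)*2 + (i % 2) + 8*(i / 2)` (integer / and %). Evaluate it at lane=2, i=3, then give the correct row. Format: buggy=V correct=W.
buggy=9 correct=13

`(lane / 4)*2 + (i % 2) + 8*(i / 2)`[2,3]→9
L=2→G=2>>2=0, T=2&3=2
[3]→row 2·2+1+8=13  col G=0
row: 9 vs 13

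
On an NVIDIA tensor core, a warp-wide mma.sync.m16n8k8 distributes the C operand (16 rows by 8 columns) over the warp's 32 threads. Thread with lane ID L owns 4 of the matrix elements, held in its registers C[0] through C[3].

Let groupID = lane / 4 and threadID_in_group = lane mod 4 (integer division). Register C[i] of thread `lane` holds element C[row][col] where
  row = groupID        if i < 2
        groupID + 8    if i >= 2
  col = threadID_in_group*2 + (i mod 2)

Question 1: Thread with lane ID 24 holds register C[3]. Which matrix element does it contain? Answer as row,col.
lane 24->24/4=6, 24 mod 4=0
i=3  r:6+8->14  c:2·0+1->1

14,1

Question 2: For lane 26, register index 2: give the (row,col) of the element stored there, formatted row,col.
14,4

L=26->g=26>>2=6, t=26&3=2
[2]->row 6+8=14  col 2·2+0=4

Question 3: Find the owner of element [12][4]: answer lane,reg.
r=12→G=4,rhi=1  c=4→T=2,p=0
L=4*4+2=18  i=1*2+0=2

18,2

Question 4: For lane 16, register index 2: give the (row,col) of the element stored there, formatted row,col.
12,0

16: gid=4,tid=0
[2] (4+8,0*2+0) = (12,0)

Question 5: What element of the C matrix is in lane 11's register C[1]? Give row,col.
2,7

L=11⇒gr=11>>2=2, th=11&3=3
[1]⇒row 2+0=2  col 3·2+1=7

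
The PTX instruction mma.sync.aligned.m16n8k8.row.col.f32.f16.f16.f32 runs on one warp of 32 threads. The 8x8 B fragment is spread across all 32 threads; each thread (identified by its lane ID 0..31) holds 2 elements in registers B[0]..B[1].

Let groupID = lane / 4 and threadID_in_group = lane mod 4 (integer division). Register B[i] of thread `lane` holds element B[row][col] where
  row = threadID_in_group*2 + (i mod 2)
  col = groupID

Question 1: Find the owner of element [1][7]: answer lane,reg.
c=7->g=7  r=1->t=0,b0=1
L=7*4+0=28  i=1=1

28,1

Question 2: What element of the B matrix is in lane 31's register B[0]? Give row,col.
6,7

L=31⇒gr=31>>2=7, th=31&3=3
[0]⇒row 3·2+0=6  col gr=7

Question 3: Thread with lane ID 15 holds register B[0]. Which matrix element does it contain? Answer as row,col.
L=15=>grp=15>>2=3, tig=15&3=3
[0]=>row 3·2+0=6  col grp=3

6,3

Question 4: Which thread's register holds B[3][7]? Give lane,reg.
29,1

c: 7->gid=7  r: 3->tid=1,i&1=1
L=7*4+1=29  i=1=1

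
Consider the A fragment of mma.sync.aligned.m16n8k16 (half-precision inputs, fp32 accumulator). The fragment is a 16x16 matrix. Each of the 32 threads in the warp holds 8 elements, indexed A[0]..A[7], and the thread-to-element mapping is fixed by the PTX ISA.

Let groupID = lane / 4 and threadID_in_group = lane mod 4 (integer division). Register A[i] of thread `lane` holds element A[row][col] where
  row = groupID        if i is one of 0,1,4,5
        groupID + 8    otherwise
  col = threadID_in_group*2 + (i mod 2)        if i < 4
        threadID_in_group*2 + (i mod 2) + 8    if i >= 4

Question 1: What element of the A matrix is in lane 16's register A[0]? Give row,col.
lane 16->16/4=4, 16 mod 4=0
i=0  r:4+0->4  c:2·0+0+0->0

4,0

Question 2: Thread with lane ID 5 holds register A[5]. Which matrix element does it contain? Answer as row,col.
5: gid=1,tid=1
[5] (1+0,1*2+1+8) = (1,11)

1,11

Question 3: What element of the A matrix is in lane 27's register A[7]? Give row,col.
14,15

lane 27⇒27/4=6, 27 mod 4=3
i=7  r:6+8⇒14  c:2·3+1+8⇒15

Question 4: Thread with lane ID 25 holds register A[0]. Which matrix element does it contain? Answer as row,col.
6,2

lane 25: g=6 (25/4), t=1 (25%4)
i=0: r=6+0=6, c=1*2+0+0=2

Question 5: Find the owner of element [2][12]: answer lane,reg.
r: 2->gid=2,r8=0  c: 12->c8=1,tid=2,i&1=0
L=2*4+2=10  i=1*4+0*2+0=4

10,4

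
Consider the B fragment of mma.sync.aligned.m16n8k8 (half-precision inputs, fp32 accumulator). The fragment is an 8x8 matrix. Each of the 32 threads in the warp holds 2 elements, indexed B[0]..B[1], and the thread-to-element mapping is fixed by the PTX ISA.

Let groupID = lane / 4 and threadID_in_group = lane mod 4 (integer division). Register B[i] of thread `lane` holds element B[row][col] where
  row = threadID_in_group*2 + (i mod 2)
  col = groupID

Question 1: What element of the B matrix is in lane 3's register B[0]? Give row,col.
6,0

lane 3: grp=0 (3/4), tig=3 (3%4)
i=0: r=3*2+0=6, c=grp=0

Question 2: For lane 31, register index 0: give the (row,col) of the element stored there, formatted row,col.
6,7

31: gid=7,tid=3
[0] (3*2+0,7) = (6,7)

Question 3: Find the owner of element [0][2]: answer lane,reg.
c: 2->gid=2  r: 0->tid=0,i&1=0
L=2*4+0=8  i=0=0

8,0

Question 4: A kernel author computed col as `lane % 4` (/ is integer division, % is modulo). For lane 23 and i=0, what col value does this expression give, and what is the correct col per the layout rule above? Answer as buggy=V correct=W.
buggy=3 correct=5

`lane % 4`[23,0]->3
lane 23->23/4=5, 23 mod 4=3
i=0  r:2·3+0->6  c:5
col: 3 vs 5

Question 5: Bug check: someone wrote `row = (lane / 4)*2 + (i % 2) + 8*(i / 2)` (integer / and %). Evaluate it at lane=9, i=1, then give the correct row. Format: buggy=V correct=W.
buggy=5 correct=3

`(lane / 4)*2 + (i % 2) + 8*(i / 2)`[9,1]=>5
L=9=>grp=9>>2=2, tig=9&3=1
[1]=>row 1·2+1=3  col grp=2
row: 5 vs 3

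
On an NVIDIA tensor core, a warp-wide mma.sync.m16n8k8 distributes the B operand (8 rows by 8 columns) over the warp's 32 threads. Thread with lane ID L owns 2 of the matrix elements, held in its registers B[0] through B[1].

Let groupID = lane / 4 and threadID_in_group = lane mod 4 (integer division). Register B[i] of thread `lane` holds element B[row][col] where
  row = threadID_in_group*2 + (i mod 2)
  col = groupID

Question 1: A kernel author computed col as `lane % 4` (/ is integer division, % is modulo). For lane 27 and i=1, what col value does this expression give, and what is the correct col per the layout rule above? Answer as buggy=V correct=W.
`lane % 4`[27,1]->3
L=27->g=27>>2=6, t=27&3=3
[1]->row 3·2+1=7  col g=6
col: 3 vs 6

buggy=3 correct=6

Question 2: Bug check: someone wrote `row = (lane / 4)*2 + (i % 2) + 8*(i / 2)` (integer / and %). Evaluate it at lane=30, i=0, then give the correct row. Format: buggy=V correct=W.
buggy=14 correct=4

`(lane / 4)*2 + (i % 2) + 8*(i / 2)`[30,0]->14
lane 30: gid=7 (30/4), tid=2 (30%4)
i=0: r=2*2+0=4, c=gid=7
row: 14 vs 4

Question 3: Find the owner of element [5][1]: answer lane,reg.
6,1

c=1→G=1  r=5→T=2,p=1
L=1*4+2=6  i=1=1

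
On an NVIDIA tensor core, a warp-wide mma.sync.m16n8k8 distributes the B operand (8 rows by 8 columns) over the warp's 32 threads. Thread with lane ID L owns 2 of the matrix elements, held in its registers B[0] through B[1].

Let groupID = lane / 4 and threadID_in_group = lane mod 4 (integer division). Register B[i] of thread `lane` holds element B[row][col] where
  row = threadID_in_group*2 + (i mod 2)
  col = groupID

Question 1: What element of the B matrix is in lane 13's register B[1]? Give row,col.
lane 13⇒13/4=3, 13 mod 4=1
i=1  r:2·1+1⇒3  c:3

3,3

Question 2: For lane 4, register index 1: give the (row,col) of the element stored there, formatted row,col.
1,1

L=4=>grp=4>>2=1, tig=4&3=0
[1]=>row 0·2+1=1  col grp=1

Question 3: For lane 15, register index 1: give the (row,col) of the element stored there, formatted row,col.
7,3

15: gid=3,tid=3
[1] (3*2+1,3) = (7,3)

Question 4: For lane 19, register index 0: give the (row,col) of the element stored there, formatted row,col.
6,4

lane 19: g=4 (19/4), t=3 (19%4)
i=0: r=3*2+0=6, c=g=4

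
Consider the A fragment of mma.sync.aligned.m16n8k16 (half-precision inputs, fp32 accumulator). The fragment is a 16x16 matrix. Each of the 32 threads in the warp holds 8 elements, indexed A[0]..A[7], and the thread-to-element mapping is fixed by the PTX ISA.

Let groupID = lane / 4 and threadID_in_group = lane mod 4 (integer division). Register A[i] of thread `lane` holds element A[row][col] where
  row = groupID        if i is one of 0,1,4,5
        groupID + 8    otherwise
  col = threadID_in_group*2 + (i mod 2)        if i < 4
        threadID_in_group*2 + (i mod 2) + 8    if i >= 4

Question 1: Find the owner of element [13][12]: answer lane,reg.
r=13⇒gr=5,Rb=1  c=12⇒Cb=1,th=2,odd=0
L=5*4+2=22  i=1*4+1*2+0=6

22,6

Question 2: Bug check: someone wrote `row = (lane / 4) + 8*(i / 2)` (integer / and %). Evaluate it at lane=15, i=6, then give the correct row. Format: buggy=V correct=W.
buggy=27 correct=11

`(lane / 4) + 8*(i / 2)`[15,6]⇒27
lane 15: gr=3 (15/4), th=3 (15%4)
i=6: r=3+8=11, c=3*2+0+8=14
row: 27 vs 11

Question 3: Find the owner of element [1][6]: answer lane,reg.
7,0

r=1⇒gr=1,Rb=0  c=6⇒Cb=0,th=3,odd=0
L=1*4+3=7  i=0*4+0*2+0=0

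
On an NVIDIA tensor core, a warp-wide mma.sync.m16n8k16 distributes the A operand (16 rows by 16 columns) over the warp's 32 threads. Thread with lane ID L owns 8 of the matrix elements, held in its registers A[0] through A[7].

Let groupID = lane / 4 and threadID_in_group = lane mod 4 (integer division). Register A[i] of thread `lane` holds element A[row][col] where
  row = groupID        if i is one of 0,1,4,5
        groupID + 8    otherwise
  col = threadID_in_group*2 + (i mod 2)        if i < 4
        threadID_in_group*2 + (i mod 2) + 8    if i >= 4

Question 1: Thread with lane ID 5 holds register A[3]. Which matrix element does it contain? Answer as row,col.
L=5=>grp=5>>2=1, tig=5&3=1
[3]=>row 1+8=9  col 1·2+1+0=3

9,3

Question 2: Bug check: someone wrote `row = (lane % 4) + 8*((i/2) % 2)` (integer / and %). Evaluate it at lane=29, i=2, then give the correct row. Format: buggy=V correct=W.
`(lane % 4) + 8*((i/2) % 2)`[29,2]->9
lane 29: g=7 (29/4), t=1 (29%4)
i=2: r=7+8=15, c=1*2+0+0=2
row: 9 vs 15

buggy=9 correct=15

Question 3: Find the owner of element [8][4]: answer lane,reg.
2,2

r:8=>grp=0,rB=1  c:4=>cB=0,tig=2,lo=0
L=0*4+2=2  i=0*4+1*2+0=2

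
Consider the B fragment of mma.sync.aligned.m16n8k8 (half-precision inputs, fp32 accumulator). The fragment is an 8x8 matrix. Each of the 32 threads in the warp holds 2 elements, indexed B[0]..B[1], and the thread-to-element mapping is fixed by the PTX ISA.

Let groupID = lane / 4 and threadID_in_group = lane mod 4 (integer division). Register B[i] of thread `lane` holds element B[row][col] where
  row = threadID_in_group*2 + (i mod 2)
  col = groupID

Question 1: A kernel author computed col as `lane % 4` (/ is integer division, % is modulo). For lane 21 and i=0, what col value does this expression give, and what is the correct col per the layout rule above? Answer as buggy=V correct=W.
buggy=1 correct=5

`lane % 4`[21,0]→1
lane 21→21/4=5, 21 mod 4=1
i=0  r:2·1+0→2  c:5
col: 1 vs 5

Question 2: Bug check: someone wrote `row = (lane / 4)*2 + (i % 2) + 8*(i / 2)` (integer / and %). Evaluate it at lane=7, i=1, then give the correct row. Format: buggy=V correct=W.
buggy=3 correct=7

`(lane / 4)*2 + (i % 2) + 8*(i / 2)`[7,1]->3
lane 7->7/4=1, 7 mod 4=3
i=1  r:2·3+1->7  c:1
row: 3 vs 7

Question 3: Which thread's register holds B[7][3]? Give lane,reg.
15,1

c=3→G=3  r=7→T=3,p=1
L=3*4+3=15  i=1=1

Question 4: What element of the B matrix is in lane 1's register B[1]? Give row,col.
3,0

lane 1: g=0 (1/4), t=1 (1%4)
i=1: r=1*2+1=3, c=g=0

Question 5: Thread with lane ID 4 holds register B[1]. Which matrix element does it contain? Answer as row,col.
1,1

L=4=>grp=4>>2=1, tig=4&3=0
[1]=>row 0·2+1=1  col grp=1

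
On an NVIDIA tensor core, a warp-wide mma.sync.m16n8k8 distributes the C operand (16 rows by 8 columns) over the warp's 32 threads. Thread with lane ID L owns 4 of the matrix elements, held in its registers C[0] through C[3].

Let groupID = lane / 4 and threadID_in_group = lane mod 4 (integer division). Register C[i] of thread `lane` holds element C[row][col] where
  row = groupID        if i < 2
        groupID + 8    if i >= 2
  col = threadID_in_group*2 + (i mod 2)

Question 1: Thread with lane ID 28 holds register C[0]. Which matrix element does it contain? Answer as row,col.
7,0

L=28=>grp=28>>2=7, tig=28&3=0
[0]=>row 7+0=7  col 0·2+0=0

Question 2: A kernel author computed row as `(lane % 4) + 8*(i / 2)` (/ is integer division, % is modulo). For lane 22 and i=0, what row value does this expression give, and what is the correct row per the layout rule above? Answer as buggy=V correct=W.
`(lane % 4) + 8*(i / 2)`[22,0]=>2
lane 22: grp=5 (22/4), tig=2 (22%4)
i=0: r=5+0=5, c=2*2+0=4
row: 2 vs 5

buggy=2 correct=5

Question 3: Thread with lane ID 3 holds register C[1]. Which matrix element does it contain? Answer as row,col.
lane 3: gid=0 (3/4), tid=3 (3%4)
i=1: r=0+0=0, c=3*2+1=7

0,7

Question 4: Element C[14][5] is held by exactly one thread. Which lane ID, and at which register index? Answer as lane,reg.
r=14⇒gr=6,Rb=1  c=5⇒th=2,odd=1
L=6*4+2=26  i=1*2+1=3

26,3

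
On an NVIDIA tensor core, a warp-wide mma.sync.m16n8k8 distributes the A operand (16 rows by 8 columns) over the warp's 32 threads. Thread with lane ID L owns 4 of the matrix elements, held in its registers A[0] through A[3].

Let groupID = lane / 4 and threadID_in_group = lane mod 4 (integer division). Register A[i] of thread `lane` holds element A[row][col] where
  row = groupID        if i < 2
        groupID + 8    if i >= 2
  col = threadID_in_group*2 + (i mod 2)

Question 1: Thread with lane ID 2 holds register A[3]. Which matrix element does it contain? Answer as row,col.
lane 2->2/4=0, 2 mod 4=2
i=3  r:0+8->8  c:2·2+1->5

8,5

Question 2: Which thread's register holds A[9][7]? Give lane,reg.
7,3

r:9=>grp=1,rB=1  c:7=>tig=3,lo=1
L=1*4+3=7  i=1*2+1=3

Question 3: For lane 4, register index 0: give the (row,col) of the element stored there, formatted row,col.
1,0

4: gid=1,tid=0
[0] (1+0,0*2+0) = (1,0)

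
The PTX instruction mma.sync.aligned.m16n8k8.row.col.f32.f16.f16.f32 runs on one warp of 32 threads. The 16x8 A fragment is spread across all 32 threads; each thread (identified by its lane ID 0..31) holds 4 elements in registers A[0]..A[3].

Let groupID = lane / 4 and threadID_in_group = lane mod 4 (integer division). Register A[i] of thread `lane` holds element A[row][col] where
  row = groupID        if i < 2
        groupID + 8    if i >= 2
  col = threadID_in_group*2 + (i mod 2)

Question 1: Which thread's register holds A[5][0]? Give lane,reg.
20,0

r:5=>grp=5,rB=0  c:0=>tig=0,lo=0
L=5*4+0=20  i=0*2+0=0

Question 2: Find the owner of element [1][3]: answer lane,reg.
5,1

r=1⇒gr=1,Rb=0  c=3⇒th=1,odd=1
L=1*4+1=5  i=0*2+1=1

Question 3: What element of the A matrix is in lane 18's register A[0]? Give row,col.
4,4

L=18=>grp=18>>2=4, tig=18&3=2
[0]=>row 4+0=4  col 2·2+0=4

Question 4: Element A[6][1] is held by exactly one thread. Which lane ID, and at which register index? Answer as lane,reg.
r=6→G=6,rhi=0  c=1→T=0,p=1
L=6*4+0=24  i=0*2+1=1

24,1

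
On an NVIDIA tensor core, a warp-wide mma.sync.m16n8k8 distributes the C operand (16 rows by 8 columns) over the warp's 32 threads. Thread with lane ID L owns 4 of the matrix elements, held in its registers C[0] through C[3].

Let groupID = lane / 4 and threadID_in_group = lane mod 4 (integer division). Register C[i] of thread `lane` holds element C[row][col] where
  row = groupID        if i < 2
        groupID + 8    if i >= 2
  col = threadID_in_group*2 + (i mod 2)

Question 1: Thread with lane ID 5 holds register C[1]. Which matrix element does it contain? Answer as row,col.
1,3

lane 5⇒5/4=1, 5 mod 4=1
i=1  r:1+0⇒1  c:2·1+1⇒3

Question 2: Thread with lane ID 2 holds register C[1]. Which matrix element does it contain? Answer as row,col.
0,5

lane 2: grp=0 (2/4), tig=2 (2%4)
i=1: r=0+0=0, c=2*2+1=5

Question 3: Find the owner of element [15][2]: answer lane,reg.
r=15->g=7,rb=1  c=2->t=1,b0=0
L=7*4+1=29  i=1*2+0=2

29,2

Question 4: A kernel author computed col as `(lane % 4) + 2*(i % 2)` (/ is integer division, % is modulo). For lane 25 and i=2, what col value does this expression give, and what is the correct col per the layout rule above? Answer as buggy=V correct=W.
`(lane % 4) + 2*(i % 2)`[25,2]->1
lane 25: gid=6 (25/4), tid=1 (25%4)
i=2: r=6+8=14, c=1*2+0=2
col: 1 vs 2

buggy=1 correct=2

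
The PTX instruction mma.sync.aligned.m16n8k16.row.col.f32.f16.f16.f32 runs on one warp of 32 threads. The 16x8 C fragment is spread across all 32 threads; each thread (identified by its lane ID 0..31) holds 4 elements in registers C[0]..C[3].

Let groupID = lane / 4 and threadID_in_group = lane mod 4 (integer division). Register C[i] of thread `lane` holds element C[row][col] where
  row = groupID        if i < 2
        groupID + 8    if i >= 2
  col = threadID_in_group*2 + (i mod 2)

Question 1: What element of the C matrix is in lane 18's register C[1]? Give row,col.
lane 18->18/4=4, 18 mod 4=2
i=1  r:4+0->4  c:2·2+1->5

4,5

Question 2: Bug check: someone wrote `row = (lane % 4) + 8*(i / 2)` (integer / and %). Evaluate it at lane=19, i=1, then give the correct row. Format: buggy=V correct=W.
`(lane % 4) + 8*(i / 2)`[19,1]=>3
19: grp=4,tig=3
[1] (4+0,3*2+1) = (4,7)
row: 3 vs 4

buggy=3 correct=4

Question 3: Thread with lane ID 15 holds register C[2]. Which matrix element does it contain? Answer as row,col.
11,6

lane 15: g=3 (15/4), t=3 (15%4)
i=2: r=3+8=11, c=3*2+0=6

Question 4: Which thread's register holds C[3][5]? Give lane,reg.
14,1

r=3⇒gr=3,Rb=0  c=5⇒th=2,odd=1
L=3*4+2=14  i=0*2+1=1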